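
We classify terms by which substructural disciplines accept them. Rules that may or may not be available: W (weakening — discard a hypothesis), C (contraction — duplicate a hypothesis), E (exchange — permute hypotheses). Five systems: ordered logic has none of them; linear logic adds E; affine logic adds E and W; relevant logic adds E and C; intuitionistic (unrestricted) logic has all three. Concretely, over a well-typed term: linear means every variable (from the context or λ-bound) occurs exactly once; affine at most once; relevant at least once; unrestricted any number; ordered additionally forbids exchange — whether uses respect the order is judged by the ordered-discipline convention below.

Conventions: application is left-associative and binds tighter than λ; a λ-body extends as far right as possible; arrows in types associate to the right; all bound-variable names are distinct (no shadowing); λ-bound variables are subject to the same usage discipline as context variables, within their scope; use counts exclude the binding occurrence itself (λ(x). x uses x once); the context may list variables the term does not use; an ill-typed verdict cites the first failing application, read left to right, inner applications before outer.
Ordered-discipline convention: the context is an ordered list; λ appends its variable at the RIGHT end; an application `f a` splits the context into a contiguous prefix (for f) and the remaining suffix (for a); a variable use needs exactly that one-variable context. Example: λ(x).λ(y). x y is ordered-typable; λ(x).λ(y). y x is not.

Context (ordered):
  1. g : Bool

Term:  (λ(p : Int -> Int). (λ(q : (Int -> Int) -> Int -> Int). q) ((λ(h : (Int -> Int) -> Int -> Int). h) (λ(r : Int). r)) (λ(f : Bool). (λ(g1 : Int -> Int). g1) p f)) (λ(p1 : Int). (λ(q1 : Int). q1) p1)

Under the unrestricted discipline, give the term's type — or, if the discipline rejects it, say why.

not well-typed under unrestricted — not simply typable
use counts: g=0, p (bound)=1, q (bound)=1, h (bound)=1, r (bound)=1, f (bound)=1, g1 (bound)=1, p1 (bound)=1, q1 (bound)=1
left-to-right use order: q, h, r, g1, p, f, q1, p1
typing: ill-typed: a function awaiting (Int -> Int) -> Int -> Int gets Int -> Int
across the five disciplines: ordered ✗ · linear ✗ · affine ✗ · relevant ✗ · unrestricted ✗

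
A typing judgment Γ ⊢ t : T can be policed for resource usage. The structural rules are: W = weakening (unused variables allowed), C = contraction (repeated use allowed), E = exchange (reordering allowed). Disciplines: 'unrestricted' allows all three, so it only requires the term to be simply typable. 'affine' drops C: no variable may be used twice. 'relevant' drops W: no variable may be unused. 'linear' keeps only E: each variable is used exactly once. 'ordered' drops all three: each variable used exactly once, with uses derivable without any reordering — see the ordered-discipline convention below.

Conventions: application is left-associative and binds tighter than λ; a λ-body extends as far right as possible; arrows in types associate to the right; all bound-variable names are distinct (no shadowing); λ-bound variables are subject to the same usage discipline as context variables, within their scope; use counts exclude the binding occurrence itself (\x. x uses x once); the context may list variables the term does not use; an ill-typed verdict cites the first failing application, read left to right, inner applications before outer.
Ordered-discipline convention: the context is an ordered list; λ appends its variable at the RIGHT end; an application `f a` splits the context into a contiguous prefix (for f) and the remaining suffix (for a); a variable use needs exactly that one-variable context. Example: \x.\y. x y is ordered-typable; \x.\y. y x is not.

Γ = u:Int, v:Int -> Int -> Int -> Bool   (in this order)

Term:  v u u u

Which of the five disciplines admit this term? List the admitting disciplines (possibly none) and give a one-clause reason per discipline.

admitted in: relevant, unrestricted
usage: u ×3, v ×1
use order (left to right): v, u, u, u
typing: well-typed — term : Bool
ordered: ✗ — uses contraction: u ×3
linear: ✗ — uses contraction: u ×3
affine: ✗ — uses contraction: u ×3
relevant: ✓ — none of u, v goes unused
unrestricted: ✓ — simply typable at Bool; W, C, E all held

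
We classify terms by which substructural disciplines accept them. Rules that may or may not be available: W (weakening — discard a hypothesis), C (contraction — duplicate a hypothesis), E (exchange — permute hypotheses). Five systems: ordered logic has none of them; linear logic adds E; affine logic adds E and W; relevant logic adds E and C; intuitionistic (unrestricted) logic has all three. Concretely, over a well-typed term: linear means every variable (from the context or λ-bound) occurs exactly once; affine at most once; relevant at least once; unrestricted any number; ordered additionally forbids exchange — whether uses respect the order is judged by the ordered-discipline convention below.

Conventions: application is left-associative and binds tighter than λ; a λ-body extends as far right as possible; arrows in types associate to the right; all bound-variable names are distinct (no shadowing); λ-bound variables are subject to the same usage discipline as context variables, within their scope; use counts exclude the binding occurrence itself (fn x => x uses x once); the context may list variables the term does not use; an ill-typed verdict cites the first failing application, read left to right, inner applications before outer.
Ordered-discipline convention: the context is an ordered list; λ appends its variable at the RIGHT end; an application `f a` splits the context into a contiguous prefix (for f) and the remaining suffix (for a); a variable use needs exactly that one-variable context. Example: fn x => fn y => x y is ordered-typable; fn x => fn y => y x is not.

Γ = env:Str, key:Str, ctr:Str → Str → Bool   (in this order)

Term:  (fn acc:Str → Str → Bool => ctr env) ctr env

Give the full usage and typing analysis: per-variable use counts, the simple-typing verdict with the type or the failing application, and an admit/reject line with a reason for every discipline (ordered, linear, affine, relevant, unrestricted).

usage: env ×2, key ×0, ctr ×2, acc (λ-bound) ×0
left-to-right use order: ctr, env, ctr, env
typing: ✓ — Bool
ordered ✗ (uses contraction: env ×2, ctr ×2; needs weakening: key, acc unused)
linear ✗ (uses contraction: env ×2, ctr ×2; needs weakening: key, acc unused)
affine ✗ (uses contraction: env ×2, ctr ×2)
relevant ✗ (needs weakening: key, acc unused)
unrestricted ✓ (well-typed at Bool; no restrictions here)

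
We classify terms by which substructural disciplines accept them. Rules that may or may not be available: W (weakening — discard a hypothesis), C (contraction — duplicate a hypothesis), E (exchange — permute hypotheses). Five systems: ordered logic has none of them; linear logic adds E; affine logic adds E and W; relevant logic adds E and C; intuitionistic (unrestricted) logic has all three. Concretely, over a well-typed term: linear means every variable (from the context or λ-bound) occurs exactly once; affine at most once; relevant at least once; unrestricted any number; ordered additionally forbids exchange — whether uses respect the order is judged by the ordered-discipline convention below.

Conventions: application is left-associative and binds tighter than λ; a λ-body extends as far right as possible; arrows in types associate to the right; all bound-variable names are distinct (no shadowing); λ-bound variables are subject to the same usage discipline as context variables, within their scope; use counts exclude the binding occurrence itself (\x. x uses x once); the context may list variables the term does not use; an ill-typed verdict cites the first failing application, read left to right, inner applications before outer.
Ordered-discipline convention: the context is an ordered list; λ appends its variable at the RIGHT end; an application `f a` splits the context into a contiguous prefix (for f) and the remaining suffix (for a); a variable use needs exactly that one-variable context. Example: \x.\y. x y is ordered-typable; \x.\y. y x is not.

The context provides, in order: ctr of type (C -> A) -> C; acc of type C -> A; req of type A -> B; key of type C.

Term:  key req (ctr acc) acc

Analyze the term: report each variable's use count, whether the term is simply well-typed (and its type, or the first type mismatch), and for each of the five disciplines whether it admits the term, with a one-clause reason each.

usage: ctr=1, acc=2, req=1, key=1
left-to-right use order: key, req, ctr, acc, acc
typing: ill-typed: non-function type C applied to an argument
ordered ✗ (a type mismatch blocks all five)
linear ✗ (the type mismatch rejects it)
affine ✗ (not simply typable)
relevant ✗ (fails simple typing)
unrestricted ✗ (a type mismatch blocks all five)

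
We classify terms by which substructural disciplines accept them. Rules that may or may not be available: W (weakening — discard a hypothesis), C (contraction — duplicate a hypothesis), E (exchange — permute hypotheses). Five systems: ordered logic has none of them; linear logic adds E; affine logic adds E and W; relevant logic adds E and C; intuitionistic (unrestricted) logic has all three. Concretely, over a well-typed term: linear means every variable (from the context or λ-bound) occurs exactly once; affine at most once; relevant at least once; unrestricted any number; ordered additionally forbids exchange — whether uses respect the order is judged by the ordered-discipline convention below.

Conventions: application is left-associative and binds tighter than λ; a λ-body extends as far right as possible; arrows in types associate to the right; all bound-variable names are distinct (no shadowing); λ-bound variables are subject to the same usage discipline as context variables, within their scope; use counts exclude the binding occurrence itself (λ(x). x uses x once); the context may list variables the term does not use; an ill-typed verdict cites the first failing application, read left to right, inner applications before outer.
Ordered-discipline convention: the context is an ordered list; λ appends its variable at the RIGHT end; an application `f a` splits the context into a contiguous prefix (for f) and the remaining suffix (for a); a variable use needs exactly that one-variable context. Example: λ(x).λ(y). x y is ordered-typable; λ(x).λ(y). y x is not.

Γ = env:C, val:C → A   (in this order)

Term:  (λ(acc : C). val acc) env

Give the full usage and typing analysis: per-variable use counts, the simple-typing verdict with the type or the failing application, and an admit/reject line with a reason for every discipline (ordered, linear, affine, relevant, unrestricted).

variable uses: env: 1; val: 1; acc [bound]: 1
use order (left to right): val, acc, env
typing: the term checks, with type A
ordered ✗ (no contiguous prefix/suffix split fits val, acc, env)
linear ✓ (exactly-once usage across env, val, acc)
affine ✓ (env, val, acc: no repeats, contraction unneeded)
relevant ✓ (every one of env, val, acc appears)
unrestricted ✓ (well-typed at A; no restrictions here)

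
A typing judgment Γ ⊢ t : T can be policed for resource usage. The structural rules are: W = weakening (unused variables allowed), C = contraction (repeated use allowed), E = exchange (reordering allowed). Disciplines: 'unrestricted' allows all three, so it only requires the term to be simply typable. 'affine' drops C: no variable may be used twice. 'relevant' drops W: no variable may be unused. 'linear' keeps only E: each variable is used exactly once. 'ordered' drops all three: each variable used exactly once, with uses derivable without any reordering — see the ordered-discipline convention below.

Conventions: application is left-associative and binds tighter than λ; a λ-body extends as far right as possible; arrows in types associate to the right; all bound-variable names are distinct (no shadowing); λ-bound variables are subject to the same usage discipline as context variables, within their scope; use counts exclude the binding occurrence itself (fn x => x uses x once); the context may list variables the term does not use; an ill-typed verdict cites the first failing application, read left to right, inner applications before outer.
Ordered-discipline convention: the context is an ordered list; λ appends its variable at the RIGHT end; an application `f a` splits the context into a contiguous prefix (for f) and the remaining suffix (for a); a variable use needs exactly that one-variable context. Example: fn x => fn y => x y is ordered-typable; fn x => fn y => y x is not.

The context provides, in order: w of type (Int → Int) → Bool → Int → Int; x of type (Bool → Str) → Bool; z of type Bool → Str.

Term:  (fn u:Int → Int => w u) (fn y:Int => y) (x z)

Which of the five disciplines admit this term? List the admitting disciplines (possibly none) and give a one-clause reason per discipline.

accepted by: ordered, linear, affine, relevant, unrestricted
counts: w ×1; x ×1; z ×1; u (λ-bound) ×1; y (λ-bound) ×1
use order (left to right): w, u, y, x, z
typing: ✓ — Int → Int
ordered: ✓ — w, x, z, u, y once each; derivable with no W/C/E
linear: ✓ — single use per variable (w, x, z, u, y)
affine: ✓ — w, x, z, u, y: no repeats, contraction unneeded
relevant: ✓ — none of w, x, z, u, y goes unused
unrestricted: ✓ — typability at Int → Int is all that's needed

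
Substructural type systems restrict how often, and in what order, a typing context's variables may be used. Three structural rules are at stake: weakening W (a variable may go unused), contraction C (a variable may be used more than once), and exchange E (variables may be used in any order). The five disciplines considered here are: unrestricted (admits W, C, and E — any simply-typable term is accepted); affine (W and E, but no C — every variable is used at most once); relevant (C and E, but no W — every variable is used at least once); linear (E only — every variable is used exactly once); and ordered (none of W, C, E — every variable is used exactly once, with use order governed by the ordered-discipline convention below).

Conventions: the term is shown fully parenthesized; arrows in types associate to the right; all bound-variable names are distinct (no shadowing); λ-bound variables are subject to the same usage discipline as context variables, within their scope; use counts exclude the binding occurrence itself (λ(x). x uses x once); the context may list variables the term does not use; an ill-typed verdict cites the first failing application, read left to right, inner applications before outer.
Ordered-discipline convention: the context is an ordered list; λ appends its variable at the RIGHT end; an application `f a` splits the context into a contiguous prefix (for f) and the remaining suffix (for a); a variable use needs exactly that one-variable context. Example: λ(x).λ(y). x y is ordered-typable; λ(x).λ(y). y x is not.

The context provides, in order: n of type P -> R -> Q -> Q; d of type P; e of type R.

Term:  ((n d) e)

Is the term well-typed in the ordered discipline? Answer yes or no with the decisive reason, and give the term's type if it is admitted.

yes — n, d, e: once each, no exchange needed; term : Q -> Q
variable uses: n: 1×, d: 1×, e: 1×
order of uses: n, d, e
typing: the term checks, with type Q -> Q
summary: ordered ✓ | linear ✓ | affine ✓ | relevant ✓ | unrestricted ✓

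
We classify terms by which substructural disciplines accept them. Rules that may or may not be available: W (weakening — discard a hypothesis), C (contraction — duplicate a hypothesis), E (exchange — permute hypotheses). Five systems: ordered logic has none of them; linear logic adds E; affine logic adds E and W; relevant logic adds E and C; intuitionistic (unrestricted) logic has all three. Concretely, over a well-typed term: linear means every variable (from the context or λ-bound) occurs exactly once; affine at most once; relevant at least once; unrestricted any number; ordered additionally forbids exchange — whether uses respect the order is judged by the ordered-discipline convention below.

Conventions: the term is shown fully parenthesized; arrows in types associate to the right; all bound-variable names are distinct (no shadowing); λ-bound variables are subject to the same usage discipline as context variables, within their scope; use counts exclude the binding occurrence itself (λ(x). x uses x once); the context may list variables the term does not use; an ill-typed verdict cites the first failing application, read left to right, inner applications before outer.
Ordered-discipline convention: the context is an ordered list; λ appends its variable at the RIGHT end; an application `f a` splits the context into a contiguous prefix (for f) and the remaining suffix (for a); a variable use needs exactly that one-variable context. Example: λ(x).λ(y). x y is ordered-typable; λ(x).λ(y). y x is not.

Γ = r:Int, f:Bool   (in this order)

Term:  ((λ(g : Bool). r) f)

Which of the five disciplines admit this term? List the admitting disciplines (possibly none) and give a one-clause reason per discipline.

admitting disciplines: affine, unrestricted
use counts: r ×1, f ×1, g [bound] ×0
left-to-right use order: r, f
typing: well-typed — term : Int
ordered ✗ (g never used (weakening))
linear ✗ (g never used (weakening))
affine ✓ (r, f, g: no repeats, contraction unneeded)
relevant ✗ (g never used (weakening))
unrestricted ✓ (simply typable at Int; W, C, E all held)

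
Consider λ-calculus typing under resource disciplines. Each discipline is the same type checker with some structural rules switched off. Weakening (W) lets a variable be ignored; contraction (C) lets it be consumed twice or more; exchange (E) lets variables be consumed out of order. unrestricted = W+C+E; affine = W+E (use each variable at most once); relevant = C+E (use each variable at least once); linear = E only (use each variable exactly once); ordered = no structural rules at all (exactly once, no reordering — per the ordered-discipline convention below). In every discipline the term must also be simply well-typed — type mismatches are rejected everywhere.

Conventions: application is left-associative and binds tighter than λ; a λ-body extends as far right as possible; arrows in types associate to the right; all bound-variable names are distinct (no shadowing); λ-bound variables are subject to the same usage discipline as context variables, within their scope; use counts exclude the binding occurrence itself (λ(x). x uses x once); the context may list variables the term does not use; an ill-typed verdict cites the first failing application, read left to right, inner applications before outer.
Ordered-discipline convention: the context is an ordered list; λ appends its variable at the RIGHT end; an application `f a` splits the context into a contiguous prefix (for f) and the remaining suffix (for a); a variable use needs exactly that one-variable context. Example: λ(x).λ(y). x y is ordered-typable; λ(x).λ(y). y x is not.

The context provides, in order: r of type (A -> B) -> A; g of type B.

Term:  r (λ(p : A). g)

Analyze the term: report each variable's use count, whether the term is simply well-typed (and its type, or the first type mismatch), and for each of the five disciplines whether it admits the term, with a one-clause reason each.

usage: r: 1, g: 1, p [bound]: 0
use order (left to right): r, g
typing: ✓ — A
ordered: ✗ — unused: p — weakening required
linear: ✗ — unused: p — weakening required
affine: ✓ — r, g, p: no repeats, contraction unneeded
relevant: ✗ — unused: p — weakening required
unrestricted: ✓ — typability at A is all that's needed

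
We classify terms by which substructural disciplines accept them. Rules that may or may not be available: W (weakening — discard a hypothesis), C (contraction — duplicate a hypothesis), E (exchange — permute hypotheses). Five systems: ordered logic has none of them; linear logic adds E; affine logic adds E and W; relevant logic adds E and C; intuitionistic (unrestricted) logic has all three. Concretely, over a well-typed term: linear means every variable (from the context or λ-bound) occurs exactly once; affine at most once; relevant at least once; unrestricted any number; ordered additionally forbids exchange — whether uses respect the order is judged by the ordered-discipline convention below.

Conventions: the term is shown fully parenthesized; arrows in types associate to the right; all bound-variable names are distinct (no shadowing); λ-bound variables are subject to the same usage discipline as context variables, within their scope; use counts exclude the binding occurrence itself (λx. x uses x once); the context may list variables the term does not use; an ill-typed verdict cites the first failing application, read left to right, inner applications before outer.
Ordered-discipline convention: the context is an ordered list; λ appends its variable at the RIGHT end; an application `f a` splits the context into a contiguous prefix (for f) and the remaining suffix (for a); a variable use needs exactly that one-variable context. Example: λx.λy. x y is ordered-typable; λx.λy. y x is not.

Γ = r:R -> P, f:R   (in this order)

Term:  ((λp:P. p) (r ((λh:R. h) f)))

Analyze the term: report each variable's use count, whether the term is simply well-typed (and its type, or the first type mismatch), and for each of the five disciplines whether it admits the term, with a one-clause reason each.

variable uses: r: 1×, f: 1×, p [bound]: 1×, h [bound]: 1×
left-to-right use order: p, r, h, f
typing: ✓ — P
ordered ✓ (r, f, p, h once each; derivable with no W/C/E)
linear ✓ (each of r, f, p, h used exactly once)
affine ✓ (none of r, f, p, h used more than once)
relevant ✓ (every one of r, f, p, h appears)
unrestricted ✓ (typability at P is all that's needed)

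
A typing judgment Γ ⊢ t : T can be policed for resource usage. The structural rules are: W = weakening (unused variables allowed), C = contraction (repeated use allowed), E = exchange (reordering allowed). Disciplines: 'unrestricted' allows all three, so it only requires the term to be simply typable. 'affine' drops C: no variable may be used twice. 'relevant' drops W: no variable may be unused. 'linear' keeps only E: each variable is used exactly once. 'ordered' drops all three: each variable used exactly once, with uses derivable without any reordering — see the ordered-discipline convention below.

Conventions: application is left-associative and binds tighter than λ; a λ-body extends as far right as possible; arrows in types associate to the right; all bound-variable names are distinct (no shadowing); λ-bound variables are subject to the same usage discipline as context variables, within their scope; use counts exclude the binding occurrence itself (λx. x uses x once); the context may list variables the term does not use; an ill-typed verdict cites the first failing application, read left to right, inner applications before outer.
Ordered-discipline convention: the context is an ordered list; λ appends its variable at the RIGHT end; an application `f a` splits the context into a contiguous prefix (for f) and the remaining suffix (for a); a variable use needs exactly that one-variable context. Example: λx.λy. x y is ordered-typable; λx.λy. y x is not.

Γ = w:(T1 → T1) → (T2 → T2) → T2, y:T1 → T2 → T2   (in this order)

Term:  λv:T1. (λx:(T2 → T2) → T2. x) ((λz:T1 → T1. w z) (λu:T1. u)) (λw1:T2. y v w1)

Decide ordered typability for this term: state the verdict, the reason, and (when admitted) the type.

yes — one use each (w, y, v, x, z, u, w1); ordered split holds; term : T1 → T2
counts: w=1, y=1, v (λ-bound)=1, x (λ-bound)=1, z (λ-bound)=1, u (λ-bound)=1, w1 (λ-bound)=1
uses in reading order: x, w, z, u, y, v, w1
typing: well-typed at T1 → T2
per-discipline verdicts: ordered ✓ | linear ✓ | affine ✓ | relevant ✓ | unrestricted ✓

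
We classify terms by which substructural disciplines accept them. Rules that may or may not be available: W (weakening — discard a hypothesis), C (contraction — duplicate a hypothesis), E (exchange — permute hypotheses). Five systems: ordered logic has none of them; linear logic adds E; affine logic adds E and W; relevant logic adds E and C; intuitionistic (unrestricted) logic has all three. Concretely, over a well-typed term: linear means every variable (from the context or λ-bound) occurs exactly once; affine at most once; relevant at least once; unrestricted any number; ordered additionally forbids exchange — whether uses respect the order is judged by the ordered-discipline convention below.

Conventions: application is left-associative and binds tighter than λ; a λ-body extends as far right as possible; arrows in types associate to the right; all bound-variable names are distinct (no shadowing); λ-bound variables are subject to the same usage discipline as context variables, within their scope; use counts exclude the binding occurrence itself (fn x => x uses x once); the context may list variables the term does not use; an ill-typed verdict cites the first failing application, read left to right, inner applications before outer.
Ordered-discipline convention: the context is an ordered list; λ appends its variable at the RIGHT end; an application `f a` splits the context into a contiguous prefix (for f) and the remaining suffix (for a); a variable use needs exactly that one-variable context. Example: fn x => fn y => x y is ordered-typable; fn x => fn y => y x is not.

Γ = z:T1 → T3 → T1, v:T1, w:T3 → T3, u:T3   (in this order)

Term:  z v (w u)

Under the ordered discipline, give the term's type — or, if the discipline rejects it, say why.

term : T1
counts: z=1, v=1, w=1, u=1
left-to-right use order: z, v, w, u
typing: ✓ — T1
per-discipline verdicts: ordered ✓ · linear ✓ · affine ✓ · relevant ✓ · unrestricted ✓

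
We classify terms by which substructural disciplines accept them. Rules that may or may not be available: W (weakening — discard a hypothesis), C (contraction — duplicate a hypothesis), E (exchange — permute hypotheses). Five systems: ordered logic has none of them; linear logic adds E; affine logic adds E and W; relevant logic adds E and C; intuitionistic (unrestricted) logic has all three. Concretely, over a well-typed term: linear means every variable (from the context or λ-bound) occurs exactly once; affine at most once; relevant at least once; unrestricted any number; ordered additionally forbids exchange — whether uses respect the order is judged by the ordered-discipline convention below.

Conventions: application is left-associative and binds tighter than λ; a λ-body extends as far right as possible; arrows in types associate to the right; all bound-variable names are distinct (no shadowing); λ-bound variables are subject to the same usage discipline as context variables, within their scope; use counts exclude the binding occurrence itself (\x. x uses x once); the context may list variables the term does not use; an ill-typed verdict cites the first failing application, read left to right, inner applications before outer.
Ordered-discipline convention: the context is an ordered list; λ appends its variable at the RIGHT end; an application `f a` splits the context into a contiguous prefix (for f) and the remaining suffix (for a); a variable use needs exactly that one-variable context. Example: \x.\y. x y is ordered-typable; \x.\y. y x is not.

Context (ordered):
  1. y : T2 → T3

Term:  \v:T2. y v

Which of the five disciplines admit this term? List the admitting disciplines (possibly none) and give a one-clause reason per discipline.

accepted by: ordered, linear, affine, relevant, unrestricted
variable uses: y: 1×, v (bound): 1×
order of uses: y, v
typing: ✓ — T2 → T3
ordered ✓ (single-use (y, v), ordered derivation ok)
linear ✓ (each of y, v used exactly once)
affine ✓ (at most one use each (y, v))
relevant ✓ (every one of y, v appears)
unrestricted ✓ (simply typable at T2 → T3; W, C, E all held)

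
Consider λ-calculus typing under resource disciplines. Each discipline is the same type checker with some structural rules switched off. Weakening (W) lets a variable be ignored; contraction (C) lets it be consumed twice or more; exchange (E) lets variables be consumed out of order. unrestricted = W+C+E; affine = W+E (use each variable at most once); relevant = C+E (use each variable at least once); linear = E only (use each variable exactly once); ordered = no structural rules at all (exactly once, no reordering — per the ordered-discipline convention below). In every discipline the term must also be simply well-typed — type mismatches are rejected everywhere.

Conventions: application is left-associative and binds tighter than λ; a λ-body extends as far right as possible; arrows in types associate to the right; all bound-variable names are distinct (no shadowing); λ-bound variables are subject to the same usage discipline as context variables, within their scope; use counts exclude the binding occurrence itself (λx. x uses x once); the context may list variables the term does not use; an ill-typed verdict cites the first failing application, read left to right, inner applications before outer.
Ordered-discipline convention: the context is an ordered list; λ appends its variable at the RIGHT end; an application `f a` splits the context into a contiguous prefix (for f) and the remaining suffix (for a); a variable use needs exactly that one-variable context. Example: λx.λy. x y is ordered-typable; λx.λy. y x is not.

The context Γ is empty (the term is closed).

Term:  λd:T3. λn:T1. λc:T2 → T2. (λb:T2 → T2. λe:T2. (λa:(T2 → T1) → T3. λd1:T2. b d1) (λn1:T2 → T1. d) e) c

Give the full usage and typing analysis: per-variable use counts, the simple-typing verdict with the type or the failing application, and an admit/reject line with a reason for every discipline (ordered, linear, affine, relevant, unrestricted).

counts: d (bound): 1×; n (bound): 0×; c (bound): 1×; b (bound): 1×; e (bound): 1×; a (bound): 0×; d1 (bound): 1×; n1 (bound): 0×
left-to-right use order: b, d1, d, e, c
typing: ✓ — T3 → T1 → (T2 → T2) → T2 → T2
ordered ✗ (n, a, n1 never used (weakening))
linear ✗ (n, a, n1 never used (weakening))
affine ✓ (none of d, n, c, b, e, a, d1, n1 used more than once)
relevant ✗ (n, a, n1 never used (weakening))
unrestricted ✓ (well-typed at T3 → T1 → (T2 → T2) → T2 → T2; no restrictions here)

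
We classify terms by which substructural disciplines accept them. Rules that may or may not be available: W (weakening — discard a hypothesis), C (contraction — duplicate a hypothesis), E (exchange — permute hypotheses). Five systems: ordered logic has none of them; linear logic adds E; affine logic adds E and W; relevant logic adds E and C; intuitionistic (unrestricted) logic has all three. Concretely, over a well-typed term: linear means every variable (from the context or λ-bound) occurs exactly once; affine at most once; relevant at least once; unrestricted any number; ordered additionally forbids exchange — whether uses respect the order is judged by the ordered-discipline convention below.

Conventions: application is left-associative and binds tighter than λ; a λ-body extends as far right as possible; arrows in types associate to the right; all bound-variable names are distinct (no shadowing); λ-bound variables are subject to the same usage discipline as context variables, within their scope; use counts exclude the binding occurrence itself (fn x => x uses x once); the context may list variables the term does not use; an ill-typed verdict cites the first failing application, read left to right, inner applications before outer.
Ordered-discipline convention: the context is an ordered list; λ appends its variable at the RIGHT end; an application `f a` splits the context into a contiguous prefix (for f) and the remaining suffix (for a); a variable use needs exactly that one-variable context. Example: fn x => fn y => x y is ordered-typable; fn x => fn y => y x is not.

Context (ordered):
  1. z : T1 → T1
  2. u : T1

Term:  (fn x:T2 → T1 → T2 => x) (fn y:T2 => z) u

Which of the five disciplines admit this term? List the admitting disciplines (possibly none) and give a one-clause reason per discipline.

admitted in: none
counts: z ×1; u ×1; x (λ-bound) ×1; y (λ-bound) ×0
order of uses: x, z, u
typing: ill-typed: argument of type T2 → T1 → T1 where T2 → T1 → T2 is required
ordered: ✗ — the type mismatch rejects it
linear: ✗ — not simply typable
affine: ✗ — fails simple typing
relevant: ✗ — a type mismatch blocks all five
unrestricted: ✗ — the type mismatch rejects it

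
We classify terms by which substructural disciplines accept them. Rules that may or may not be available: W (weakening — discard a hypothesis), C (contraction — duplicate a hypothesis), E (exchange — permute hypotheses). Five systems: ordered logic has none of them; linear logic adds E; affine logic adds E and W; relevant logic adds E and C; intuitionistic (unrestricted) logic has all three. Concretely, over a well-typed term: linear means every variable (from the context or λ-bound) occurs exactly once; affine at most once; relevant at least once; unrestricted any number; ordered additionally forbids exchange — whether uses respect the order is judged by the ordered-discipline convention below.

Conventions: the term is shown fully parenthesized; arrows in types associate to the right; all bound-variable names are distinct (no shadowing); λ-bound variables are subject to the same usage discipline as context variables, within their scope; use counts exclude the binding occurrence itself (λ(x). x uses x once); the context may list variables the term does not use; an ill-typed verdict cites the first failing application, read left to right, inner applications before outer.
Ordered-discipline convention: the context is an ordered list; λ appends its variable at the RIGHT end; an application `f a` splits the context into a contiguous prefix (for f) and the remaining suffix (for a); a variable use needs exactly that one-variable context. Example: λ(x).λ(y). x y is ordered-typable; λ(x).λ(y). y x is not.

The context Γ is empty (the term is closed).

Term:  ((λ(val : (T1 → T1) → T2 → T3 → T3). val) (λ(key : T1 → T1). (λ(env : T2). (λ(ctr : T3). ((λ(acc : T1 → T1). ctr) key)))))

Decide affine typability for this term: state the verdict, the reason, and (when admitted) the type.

yes — no duplicate uses among val, key, env, ctr, acc; term : (T1 → T1) → T2 → T3 → T3
use counts: val (λ-bound): 1×; key (λ-bound): 1×; env (λ-bound): 0×; ctr (λ-bound): 1×; acc (λ-bound): 0×
use order (left to right): val, ctr, key
typing: ✓ — (T1 → T1) → T2 → T3 → T3
per-discipline verdicts: ordered ✗ · linear ✗ · affine ✓ · relevant ✗ · unrestricted ✓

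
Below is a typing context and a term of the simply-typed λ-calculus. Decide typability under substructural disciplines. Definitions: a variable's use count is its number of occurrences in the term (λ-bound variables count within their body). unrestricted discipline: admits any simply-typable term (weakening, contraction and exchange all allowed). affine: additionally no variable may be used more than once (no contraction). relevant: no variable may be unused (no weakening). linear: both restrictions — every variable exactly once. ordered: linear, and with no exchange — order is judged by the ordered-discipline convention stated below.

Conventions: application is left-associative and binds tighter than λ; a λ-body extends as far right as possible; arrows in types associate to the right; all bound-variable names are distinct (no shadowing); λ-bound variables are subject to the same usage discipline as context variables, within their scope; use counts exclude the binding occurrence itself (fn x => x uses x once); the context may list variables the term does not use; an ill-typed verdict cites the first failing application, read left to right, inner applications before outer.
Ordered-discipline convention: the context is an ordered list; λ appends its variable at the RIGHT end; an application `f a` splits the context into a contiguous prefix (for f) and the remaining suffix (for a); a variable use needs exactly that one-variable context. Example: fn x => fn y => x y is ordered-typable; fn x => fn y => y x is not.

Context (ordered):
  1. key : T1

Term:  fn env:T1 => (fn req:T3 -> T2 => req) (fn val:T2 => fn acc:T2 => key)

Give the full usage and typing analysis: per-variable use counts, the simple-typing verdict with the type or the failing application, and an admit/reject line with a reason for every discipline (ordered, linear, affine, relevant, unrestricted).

variable uses: key: 1; env [bound]: 0; req [bound]: 1; val [bound]: 0; acc [bound]: 0
use order (left to right): req, key
typing: ill-typed: an application expects T3 -> T2 but receives T2 -> T2 -> T1
ordered: ✗ — a type mismatch blocks all five
linear: ✗ — the type mismatch rejects it
affine: ✗ — not simply typable
relevant: ✗ — fails simple typing
unrestricted: ✗ — a type mismatch blocks all five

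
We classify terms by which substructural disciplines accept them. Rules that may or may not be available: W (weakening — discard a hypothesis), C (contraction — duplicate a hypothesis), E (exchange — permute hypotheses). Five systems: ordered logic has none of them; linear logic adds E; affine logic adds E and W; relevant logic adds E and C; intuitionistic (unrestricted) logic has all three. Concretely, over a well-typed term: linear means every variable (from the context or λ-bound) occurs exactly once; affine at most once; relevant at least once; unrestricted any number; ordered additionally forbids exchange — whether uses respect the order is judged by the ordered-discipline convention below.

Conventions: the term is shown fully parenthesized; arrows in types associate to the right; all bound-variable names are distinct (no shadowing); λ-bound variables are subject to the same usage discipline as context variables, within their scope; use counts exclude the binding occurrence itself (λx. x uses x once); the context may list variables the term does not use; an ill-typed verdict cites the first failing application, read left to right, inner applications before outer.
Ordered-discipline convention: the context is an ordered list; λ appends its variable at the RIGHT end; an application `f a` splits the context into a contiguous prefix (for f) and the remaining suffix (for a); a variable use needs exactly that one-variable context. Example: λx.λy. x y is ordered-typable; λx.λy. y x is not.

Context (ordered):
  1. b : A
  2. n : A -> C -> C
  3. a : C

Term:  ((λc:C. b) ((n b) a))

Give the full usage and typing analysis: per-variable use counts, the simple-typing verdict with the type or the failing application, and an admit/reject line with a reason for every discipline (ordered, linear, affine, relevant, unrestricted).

use counts: b: 2×, n: 1×, a: 1×, c [bound]: 0×
left-to-right use order: b, n, b, a
typing: well-typed — term : A
ordered: ✗, uses contraction: b ×2; c left unused
linear: ✗, uses contraction: b ×2; c left unused
affine: ✗, uses contraction: b ×2
relevant: ✗, c left unused
unrestricted: ✓, simply typable at A; W, C, E all held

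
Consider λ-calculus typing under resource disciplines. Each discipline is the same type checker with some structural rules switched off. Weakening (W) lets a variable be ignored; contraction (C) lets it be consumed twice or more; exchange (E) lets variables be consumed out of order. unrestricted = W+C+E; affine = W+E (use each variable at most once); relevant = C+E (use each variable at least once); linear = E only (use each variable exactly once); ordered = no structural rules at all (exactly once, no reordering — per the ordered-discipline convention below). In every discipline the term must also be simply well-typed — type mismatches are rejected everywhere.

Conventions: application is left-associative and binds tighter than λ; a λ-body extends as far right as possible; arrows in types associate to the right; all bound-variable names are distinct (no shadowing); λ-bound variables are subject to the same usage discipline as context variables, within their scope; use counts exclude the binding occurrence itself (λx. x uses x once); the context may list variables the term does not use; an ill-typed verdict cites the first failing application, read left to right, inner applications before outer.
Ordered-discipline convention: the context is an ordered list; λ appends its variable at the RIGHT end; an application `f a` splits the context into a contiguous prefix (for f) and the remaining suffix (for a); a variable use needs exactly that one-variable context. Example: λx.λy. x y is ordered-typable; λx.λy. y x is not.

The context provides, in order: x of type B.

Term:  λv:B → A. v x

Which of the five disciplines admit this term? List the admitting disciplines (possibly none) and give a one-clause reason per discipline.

admitting disciplines: linear, affine, relevant, unrestricted
counts: x=1, v (λ-bound)=1
use order (left to right): v, x
typing: ✓ — (B → A) → A
ordered: ✗ — no contiguous prefix/suffix split fits v, x
linear: ✓ — x, v: one use apiece
affine: ✓ — no duplicate uses among x, v
relevant: ✓ — every one of x, v appears
unrestricted: ✓ — typability at (B → A) → A is all that's needed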